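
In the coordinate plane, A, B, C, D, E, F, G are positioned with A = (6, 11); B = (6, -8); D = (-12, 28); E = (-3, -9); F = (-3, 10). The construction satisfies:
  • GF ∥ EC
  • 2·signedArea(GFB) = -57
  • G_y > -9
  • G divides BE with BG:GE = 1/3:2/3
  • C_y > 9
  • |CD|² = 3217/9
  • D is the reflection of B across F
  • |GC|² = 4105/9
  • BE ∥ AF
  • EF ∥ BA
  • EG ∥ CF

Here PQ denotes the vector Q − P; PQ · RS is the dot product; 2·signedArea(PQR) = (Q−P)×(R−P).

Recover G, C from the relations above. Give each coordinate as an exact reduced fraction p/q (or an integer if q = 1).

1. G_x = 3  [G divides BE with BG:GE = 1/3:2/3]
2. G_y = -25/3  [G divides BE with BG:GE = 1/3:2/3]
   → G = (3, -25/3)
3. C_x = -9  [EG ∥ CF ∩ GF ∥ EC]
4. C_y = 28/3  [EG ∥ CF ∩ GF ∥ EC]
   → C = (-9, 28/3)

C = (-9, 28/3)
G = (3, -25/3)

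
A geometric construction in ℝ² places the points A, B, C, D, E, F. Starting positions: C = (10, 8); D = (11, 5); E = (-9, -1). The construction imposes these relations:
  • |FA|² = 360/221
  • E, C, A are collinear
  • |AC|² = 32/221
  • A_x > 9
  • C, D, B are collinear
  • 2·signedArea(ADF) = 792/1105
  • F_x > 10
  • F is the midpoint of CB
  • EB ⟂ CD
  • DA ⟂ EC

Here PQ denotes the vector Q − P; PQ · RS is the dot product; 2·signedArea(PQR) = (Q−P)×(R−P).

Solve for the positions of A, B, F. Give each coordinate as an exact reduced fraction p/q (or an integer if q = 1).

A = (2134/221, 1732/221)
B = (54/5, 28/5)
F = (52/5, 34/5)

1. A_x = 2134/221  [E, C, A are collinear ∩ DA ⟂ EC]
2. A_y = 1732/221  [E, C, A are collinear ∩ DA ⟂ EC]
   → A = (2134/221, 1732/221)
3. B_x = 54/5  [C, D, B are collinear ∩ EB ⟂ CD]
4. B_y = 28/5  [C, D, B are collinear ∩ EB ⟂ CD]
   → B = (54/5, 28/5)
5. F_x = 52/5  [F is the midpoint of CB]
6. F_y = 34/5  [F is the midpoint of CB]
   → F = (52/5, 34/5)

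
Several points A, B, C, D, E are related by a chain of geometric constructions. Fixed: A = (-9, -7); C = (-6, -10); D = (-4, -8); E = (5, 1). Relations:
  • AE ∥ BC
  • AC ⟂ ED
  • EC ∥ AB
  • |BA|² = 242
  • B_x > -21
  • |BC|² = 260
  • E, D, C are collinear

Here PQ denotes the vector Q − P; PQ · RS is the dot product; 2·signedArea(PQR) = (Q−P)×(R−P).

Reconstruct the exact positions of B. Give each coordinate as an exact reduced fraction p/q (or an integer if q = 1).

B = (-20, -18)

1. B_x = -20  [AE ∥ BC ∩ EC ∥ AB]
2. B_y = -18  [AE ∥ BC ∩ EC ∥ AB]
   → B = (-20, -18)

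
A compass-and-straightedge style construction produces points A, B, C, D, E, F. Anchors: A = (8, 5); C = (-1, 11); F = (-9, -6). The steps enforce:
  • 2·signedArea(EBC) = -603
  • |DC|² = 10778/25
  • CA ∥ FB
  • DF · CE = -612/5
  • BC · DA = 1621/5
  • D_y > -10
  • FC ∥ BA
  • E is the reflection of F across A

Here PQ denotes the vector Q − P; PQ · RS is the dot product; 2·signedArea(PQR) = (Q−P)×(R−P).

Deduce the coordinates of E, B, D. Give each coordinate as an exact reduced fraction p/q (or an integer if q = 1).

B = (0, -12)
D = (-18/5, -48/5)
E = (25, 16)

1. E_x = 25  [E is the reflection of F across A]
2. E_y = 16  [E is the reflection of F across A]
   → E = (25, 16)
3. B_x = 0  [FC ∥ BA ∩ CA ∥ FB]
4. B_y = -12  [FC ∥ BA ∩ CA ∥ FB]
   → B = (0, -12)
5. D_x = -18/5  [DF · CE = -612/5 ∩ BC · DA = 1621/5]
6. D_y = -48/5  [DF · CE = -612/5 ∩ BC · DA = 1621/5]
   → D = (-18/5, -48/5)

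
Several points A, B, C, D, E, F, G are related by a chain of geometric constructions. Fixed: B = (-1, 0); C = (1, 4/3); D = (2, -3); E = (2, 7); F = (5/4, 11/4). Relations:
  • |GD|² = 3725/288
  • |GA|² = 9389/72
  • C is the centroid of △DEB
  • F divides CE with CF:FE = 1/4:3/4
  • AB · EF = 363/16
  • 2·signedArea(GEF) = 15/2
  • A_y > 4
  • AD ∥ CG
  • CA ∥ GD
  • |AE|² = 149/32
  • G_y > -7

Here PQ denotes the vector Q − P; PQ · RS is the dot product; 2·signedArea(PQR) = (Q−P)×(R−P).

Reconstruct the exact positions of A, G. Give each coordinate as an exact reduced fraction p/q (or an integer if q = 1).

1. A_x = 13/8  [line 3/4·x + 17/4·y + -351/16 = 0 ∩ |AE|² = 149/32]
2. A_y = 39/8  [line 3/4·x + 17/4·y + -351/16 = 0 ∩ |AE|² = 149/32]
   → A = (13/8, 39/8)
3. G_x = 11/8  [CA ∥ GD ∩ AD ∥ CG]
4. G_y = -157/24  [CA ∥ GD ∩ AD ∥ CG]
   → G = (11/8, -157/24)

A = (13/8, 39/8)
G = (11/8, -157/24)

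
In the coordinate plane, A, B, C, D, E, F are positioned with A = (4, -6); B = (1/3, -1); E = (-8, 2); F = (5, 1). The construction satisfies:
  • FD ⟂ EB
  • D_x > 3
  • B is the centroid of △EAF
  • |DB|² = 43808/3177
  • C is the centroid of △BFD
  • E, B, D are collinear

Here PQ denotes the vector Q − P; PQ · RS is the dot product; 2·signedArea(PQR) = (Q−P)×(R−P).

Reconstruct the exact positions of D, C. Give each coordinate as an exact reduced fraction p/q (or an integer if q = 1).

C = (9701/3177, -797/1059)
D = (1351/353, -797/353)

1. D_x = 1351/353  [E, B, D are collinear ∩ FD ⟂ EB]
2. D_y = -797/353  [E, B, D are collinear ∩ FD ⟂ EB]
   → D = (1351/353, -797/353)
3. C_x = 9701/3177  [C is the centroid of △BFD]
4. C_y = -797/1059  [C is the centroid of △BFD]
   → C = (9701/3177, -797/1059)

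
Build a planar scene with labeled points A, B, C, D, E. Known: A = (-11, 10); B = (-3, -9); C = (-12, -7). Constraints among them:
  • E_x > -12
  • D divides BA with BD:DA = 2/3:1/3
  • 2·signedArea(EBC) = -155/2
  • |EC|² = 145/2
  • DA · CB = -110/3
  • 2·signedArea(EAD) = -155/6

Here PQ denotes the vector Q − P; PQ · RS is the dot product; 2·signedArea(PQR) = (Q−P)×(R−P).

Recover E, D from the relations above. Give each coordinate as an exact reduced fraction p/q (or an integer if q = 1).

D = (-25/3, 11/3)
E = (-23/2, 3/2)

1. D_x = -25/3  [D divides BA with BD:DA = 2/3:1/3]
2. D_y = 11/3  [D divides BA with BD:DA = 2/3:1/3]
   → D = (-25/3, 11/3)
3. E_x = -23/2  [2·signedArea(EAD) = -155/6 ∩ 2·signedArea(EBC) = -155/2]
4. E_y = 3/2  [2·signedArea(EAD) = -155/6 ∩ 2·signedArea(EBC) = -155/2]
   → E = (-23/2, 3/2)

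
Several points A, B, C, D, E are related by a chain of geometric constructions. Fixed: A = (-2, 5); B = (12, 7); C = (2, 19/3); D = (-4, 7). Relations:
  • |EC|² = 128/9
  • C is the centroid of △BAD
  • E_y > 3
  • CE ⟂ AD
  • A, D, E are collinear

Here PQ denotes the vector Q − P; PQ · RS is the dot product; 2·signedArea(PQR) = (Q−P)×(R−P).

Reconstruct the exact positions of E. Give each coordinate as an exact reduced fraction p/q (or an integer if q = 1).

1. E_x = -2/3  [A, D, E are collinear ∩ CE ⟂ AD]
2. E_y = 11/3  [A, D, E are collinear ∩ CE ⟂ AD]
   → E = (-2/3, 11/3)

E = (-2/3, 11/3)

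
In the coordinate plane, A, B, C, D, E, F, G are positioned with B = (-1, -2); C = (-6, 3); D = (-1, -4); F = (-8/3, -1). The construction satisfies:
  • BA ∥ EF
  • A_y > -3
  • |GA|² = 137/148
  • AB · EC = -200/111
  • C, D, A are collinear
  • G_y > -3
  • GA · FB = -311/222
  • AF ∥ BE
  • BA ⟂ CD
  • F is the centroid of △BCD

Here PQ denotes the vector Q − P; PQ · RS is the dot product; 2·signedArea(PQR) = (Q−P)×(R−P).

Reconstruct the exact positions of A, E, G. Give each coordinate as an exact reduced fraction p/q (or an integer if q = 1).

1. A_x = -72/37  [C, D, A are collinear ∩ BA ⟂ CD]
2. A_y = -99/37  [C, D, A are collinear ∩ BA ⟂ CD]
   → A = (-72/37, -99/37)
3. E_x = -191/111  [BA ∥ EF ∩ AF ∥ BE]
4. E_y = -12/37  [BA ∥ EF ∩ AF ∥ BE]
   → E = (-191/111, -12/37)
5. G_x = -1  [line -5/3·x + 1·y + 5/6 = 0 ∩ |GA|² = 137/148]
6. G_y = -5/2  [line -5/3·x + 1·y + 5/6 = 0 ∩ |GA|² = 137/148]
   → G = (-1, -5/2)

A = (-72/37, -99/37)
E = (-191/111, -12/37)
G = (-1, -5/2)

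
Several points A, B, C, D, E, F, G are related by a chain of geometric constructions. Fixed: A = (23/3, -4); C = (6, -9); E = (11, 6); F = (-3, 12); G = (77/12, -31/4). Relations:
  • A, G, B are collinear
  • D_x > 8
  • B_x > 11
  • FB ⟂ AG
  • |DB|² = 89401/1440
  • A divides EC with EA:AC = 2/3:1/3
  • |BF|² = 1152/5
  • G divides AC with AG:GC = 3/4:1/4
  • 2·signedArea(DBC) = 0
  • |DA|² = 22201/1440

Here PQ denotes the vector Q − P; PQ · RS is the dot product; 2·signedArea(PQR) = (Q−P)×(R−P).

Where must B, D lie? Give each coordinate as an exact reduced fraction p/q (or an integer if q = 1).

1. B_x = 57/5  [A, G, B are collinear ∩ FB ⟂ AG]
2. B_y = 36/5  [A, G, B are collinear ∩ FB ⟂ AG]
   → B = (57/5, 36/5)
3. D_x = 1069/120  [line 81/5·x + -27/5·y + -729/5 = 0 ∩ |DA|² = 22201/1440]
4. D_y = -11/40  [line 81/5·x + -27/5·y + -729/5 = 0 ∩ |DA|² = 22201/1440]
   → D = (1069/120, -11/40)

B = (57/5, 36/5)
D = (1069/120, -11/40)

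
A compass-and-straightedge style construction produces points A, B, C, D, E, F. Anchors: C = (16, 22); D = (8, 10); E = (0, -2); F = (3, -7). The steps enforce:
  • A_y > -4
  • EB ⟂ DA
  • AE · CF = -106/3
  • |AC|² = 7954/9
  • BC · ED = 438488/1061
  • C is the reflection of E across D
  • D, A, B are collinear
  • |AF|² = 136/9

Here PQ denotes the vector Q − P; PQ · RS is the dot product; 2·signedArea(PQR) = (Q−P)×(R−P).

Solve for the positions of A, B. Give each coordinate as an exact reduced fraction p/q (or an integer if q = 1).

1. A_x = 1  [line 13·x + 29·y + 280/3 = 0 ∩ |AC|² = 7954/9]
2. A_y = -11/3  [line 13·x + 29·y + 280/3 = 0 ∩ |AC|² = 7954/9]
   → A = (1, -11/3)
3. B_x = 1558/1061  [D, A, B are collinear ∩ EB ⟂ DA]
4. B_y = -2920/1061  [D, A, B are collinear ∩ EB ⟂ DA]
   → B = (1558/1061, -2920/1061)

A = (1, -11/3)
B = (1558/1061, -2920/1061)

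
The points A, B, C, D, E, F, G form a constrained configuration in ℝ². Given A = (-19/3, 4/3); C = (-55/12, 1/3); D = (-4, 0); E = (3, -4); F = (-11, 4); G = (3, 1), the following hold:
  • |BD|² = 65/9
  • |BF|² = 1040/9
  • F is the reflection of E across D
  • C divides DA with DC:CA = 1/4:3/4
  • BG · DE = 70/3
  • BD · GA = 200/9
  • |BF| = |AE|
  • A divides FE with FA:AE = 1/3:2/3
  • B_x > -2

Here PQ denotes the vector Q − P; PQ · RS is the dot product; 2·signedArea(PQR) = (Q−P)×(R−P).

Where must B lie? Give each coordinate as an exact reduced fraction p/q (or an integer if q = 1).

1. B_x = -5/3  [BG · DE = 70/3 ∩ BD · GA = 200/9]
2. B_y = -4/3  [BG · DE = 70/3 ∩ BD · GA = 200/9]
   → B = (-5/3, -4/3)

B = (-5/3, -4/3)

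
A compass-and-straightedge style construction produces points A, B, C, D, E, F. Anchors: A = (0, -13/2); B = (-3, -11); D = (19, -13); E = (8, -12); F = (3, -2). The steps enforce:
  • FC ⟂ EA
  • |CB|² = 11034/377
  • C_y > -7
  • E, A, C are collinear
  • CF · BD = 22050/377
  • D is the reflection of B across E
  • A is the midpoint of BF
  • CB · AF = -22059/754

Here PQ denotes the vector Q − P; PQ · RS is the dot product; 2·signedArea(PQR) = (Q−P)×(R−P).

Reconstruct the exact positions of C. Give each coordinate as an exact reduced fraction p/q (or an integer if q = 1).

C = (-24/377, -2434/377)

1. C_x = -24/377  [E, A, C are collinear ∩ FC ⟂ EA]
2. C_y = -2434/377  [E, A, C are collinear ∩ FC ⟂ EA]
   → C = (-24/377, -2434/377)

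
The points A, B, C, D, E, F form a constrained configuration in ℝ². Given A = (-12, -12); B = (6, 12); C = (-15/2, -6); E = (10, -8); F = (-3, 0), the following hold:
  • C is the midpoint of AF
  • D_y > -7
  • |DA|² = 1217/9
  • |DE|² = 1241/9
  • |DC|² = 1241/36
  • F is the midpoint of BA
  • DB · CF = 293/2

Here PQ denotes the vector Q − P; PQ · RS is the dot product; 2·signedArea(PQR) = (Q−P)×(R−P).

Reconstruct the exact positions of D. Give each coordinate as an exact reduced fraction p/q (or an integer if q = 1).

1. D_x = -5/3  [line -9/2·x + -6·y + -95/2 = 0 ∩ |DE|² = 1241/9]
2. D_y = -20/3  [line -9/2·x + -6·y + -95/2 = 0 ∩ |DE|² = 1241/9]
   → D = (-5/3, -20/3)

D = (-5/3, -20/3)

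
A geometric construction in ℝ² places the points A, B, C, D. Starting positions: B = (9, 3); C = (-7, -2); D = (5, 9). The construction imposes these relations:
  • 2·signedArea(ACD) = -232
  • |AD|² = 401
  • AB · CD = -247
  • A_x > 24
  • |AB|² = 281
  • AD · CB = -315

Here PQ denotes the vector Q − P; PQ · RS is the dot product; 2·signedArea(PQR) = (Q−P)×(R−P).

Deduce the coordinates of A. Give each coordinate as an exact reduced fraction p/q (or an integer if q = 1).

1. A_x = 25  [2·signedArea(ACD) = -232 ∩ AB · CD = -247]
2. A_y = 8  [2·signedArea(ACD) = -232 ∩ AB · CD = -247]
   → A = (25, 8)

A = (25, 8)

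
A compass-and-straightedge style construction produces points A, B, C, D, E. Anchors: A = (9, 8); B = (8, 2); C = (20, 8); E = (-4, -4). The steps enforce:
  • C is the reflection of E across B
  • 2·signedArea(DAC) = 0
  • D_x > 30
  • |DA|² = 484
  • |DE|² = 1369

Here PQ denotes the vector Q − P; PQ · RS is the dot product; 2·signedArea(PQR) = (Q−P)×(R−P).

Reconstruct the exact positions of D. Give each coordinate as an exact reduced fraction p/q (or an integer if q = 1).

1. D_y = 8  [2·signedArea(DAC) = 0]
2. D_x = 31  [|DE|² = 1369]
   → D = (31, 8)

D = (31, 8)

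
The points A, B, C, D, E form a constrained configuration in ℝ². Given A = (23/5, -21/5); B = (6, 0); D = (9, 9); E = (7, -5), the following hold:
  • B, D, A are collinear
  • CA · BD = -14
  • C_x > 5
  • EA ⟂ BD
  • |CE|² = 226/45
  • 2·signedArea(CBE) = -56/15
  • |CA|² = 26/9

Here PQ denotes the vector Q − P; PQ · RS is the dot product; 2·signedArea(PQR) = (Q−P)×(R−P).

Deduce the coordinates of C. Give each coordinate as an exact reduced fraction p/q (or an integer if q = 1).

1. C_x = 88/15  [CA · BD = -14 ∩ 2·signedArea(CBE) = -56/15]
2. C_y = -46/15  [CA · BD = -14 ∩ 2·signedArea(CBE) = -56/15]
   → C = (88/15, -46/15)

C = (88/15, -46/15)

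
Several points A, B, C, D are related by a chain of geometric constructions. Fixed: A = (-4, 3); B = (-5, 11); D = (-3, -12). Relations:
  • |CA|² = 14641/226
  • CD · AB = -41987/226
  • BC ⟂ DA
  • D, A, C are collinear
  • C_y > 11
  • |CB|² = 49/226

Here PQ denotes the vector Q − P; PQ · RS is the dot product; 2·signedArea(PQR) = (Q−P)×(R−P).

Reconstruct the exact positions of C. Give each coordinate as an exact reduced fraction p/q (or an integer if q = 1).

C = (-1025/226, 2493/226)

1. C_x = -1025/226  [D, A, C are collinear ∩ BC ⟂ DA]
2. C_y = 2493/226  [D, A, C are collinear ∩ BC ⟂ DA]
   → C = (-1025/226, 2493/226)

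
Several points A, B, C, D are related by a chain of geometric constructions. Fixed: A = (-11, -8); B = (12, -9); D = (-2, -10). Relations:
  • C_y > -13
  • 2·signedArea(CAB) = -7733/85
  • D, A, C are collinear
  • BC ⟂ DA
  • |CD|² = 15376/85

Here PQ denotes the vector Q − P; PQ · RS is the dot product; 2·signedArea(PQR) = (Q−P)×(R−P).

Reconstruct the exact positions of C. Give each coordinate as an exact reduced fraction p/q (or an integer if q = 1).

C = (946/85, -1098/85)

1. C_x = 946/85  [D, A, C are collinear ∩ BC ⟂ DA]
2. C_y = -1098/85  [D, A, C are collinear ∩ BC ⟂ DA]
   → C = (946/85, -1098/85)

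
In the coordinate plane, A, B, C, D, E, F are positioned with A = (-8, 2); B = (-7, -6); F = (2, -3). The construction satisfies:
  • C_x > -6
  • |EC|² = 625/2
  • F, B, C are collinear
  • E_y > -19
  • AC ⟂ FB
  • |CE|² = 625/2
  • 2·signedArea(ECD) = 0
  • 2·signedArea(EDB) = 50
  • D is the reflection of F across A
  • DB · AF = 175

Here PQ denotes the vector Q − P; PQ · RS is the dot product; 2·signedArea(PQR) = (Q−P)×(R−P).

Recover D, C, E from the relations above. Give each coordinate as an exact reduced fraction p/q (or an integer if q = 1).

C = (-11/2, -11/2)
D = (-18, 7)
E = (7, -18)

1. D_x = -18  [D is the reflection of F across A]
2. D_y = 7  [D is the reflection of F across A]
   → D = (-18, 7)
3. C_x = -11/2  [F, B, C are collinear ∩ AC ⟂ FB]
4. C_y = -11/2  [F, B, C are collinear ∩ AC ⟂ FB]
   → C = (-11/2, -11/2)
5. E_x = 7  [2·signedArea(ECD) = 0 ∩ 2·signedArea(EDB) = 50]
6. E_y = -18  [2·signedArea(ECD) = 0 ∩ 2·signedArea(EDB) = 50]
   → E = (7, -18)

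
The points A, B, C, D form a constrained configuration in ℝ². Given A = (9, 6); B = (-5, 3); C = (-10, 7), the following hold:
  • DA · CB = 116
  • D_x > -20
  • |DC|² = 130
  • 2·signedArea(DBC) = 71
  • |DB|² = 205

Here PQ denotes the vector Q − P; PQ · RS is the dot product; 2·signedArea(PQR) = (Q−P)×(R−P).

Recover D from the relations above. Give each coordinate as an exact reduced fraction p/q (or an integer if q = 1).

1. D_x = -19  [DA · CB = 116 ∩ 2·signedArea(DBC) = 71]
2. D_y = 0  [DA · CB = 116 ∩ 2·signedArea(DBC) = 71]
   → D = (-19, 0)

D = (-19, 0)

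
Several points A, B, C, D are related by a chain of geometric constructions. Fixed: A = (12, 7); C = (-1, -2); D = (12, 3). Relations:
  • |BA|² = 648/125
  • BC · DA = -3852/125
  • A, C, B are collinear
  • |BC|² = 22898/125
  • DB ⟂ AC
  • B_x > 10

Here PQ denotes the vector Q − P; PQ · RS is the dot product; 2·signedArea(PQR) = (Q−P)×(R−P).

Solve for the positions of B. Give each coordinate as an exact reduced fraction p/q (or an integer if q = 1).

1. B_x = 1266/125  [A, C, B are collinear ∩ DB ⟂ AC]
2. B_y = 713/125  [A, C, B are collinear ∩ DB ⟂ AC]
   → B = (1266/125, 713/125)

B = (1266/125, 713/125)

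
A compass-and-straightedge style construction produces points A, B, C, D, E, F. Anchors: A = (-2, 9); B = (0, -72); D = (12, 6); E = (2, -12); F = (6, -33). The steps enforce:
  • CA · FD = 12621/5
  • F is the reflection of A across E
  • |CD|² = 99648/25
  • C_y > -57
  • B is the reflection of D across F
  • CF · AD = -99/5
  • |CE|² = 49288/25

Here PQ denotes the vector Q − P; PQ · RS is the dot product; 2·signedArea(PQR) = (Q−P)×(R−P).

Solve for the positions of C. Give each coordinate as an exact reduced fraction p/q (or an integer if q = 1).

C = (12/5, -282/5)

1. C_x = 12/5  [CF · AD = -99/5 ∩ CA · FD = 12621/5]
2. C_y = -282/5  [CF · AD = -99/5 ∩ CA · FD = 12621/5]
   → C = (12/5, -282/5)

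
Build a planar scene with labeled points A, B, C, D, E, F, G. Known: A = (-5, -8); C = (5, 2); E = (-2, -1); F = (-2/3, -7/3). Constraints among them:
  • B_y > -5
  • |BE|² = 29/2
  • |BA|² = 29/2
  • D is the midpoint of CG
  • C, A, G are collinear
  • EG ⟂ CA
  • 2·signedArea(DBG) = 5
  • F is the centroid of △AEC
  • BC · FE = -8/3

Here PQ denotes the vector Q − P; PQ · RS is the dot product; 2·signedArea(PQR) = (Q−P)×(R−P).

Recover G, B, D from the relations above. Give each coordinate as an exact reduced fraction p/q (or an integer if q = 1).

B = (-7/2, -9/2)
D = (5/2, -1/2)
G = (0, -3)

1. G_x = 0  [C, A, G are collinear ∩ EG ⟂ CA]
2. G_y = -3  [C, A, G are collinear ∩ EG ⟂ CA]
   → G = (0, -3)
3. B_x = -7/2  [line 4/3·x + -4/3·y + -4/3 = 0 ∩ |BA|² = 29/2]
4. B_y = -9/2  [line 4/3·x + -4/3·y + -4/3 = 0 ∩ |BA|² = 29/2]
   → B = (-7/2, -9/2)
5. D_x = 5/2  [D is the midpoint of CG]
6. D_y = -1/2  [D is the midpoint of CG]
   → D = (5/2, -1/2)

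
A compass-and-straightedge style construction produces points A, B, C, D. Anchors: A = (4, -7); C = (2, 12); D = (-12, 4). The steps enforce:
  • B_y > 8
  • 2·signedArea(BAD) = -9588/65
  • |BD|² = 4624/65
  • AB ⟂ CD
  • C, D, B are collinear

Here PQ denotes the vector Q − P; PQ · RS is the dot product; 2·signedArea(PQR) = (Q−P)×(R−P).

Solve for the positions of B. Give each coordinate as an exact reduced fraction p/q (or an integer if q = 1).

B = (-304/65, 532/65)

1. B_x = -304/65  [C, D, B are collinear ∩ AB ⟂ CD]
2. B_y = 532/65  [C, D, B are collinear ∩ AB ⟂ CD]
   → B = (-304/65, 532/65)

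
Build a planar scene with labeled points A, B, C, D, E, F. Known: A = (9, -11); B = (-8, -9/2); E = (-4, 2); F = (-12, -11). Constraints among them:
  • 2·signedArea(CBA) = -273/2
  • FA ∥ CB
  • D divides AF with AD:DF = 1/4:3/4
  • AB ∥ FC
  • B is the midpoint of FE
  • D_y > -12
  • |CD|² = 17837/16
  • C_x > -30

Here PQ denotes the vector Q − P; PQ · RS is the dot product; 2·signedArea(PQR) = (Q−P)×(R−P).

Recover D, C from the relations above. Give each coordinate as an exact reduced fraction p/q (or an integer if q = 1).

1. D_x = 15/4  [D divides AF with AD:DF = 1/4:3/4]
2. D_y = -11  [D divides AF with AD:DF = 1/4:3/4]
   → D = (15/4, -11)
3. C_x = -29  [FA ∥ CB ∩ AB ∥ FC]
4. C_y = -9/2  [FA ∥ CB ∩ AB ∥ FC]
   → C = (-29, -9/2)

C = (-29, -9/2)
D = (15/4, -11)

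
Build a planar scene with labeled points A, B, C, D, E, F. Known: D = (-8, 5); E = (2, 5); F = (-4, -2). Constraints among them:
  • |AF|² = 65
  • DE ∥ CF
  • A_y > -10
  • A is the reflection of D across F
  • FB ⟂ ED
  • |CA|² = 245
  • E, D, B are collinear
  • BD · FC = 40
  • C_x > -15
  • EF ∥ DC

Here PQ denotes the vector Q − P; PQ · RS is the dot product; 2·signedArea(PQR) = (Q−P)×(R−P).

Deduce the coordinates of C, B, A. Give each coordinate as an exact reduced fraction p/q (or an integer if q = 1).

A = (0, -9)
B = (-4, 5)
C = (-14, -2)

1. C_x = -14  [DE ∥ CF ∩ EF ∥ DC]
2. C_y = -2  [DE ∥ CF ∩ EF ∥ DC]
   → C = (-14, -2)
3. B_x = -4  [E, D, B are collinear ∩ FB ⟂ ED]
4. B_y = 5  [E, D, B are collinear ∩ FB ⟂ ED]
   → B = (-4, 5)
5. A_x = 0  [A is the reflection of D across F]
6. A_y = -9  [A is the reflection of D across F]
   → A = (0, -9)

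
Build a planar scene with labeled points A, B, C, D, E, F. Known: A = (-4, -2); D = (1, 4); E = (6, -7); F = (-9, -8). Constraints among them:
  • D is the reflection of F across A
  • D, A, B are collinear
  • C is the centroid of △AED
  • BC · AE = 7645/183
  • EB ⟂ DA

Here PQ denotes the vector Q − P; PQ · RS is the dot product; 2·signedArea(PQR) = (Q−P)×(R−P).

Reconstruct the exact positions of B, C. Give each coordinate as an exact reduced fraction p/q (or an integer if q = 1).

1. B_x = -144/61  [D, A, B are collinear ∩ EB ⟂ DA]
2. B_y = -2/61  [D, A, B are collinear ∩ EB ⟂ DA]
   → B = (-144/61, -2/61)
3. C_x = 1  [C is the centroid of △AED]
4. C_y = -5/3  [C is the centroid of △AED]
   → C = (1, -5/3)

B = (-144/61, -2/61)
C = (1, -5/3)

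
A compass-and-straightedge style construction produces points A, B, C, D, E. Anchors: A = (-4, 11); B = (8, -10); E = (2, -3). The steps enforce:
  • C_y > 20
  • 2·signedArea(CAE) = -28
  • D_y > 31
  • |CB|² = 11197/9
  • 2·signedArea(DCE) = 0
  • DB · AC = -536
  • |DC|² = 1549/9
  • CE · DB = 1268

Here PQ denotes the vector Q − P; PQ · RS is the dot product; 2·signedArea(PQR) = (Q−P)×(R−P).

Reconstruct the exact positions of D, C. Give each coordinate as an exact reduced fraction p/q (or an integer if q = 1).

1. C_x = -10  [line 14·x + 6·y + 18 = 0 ∩ |CB|² = 11197/9]
2. C_y = 61/3  [line 14·x + 6·y + 18 = 0 ∩ |CB|² = 11197/9]
   → C = (-10, 61/3)
3. D_x = -16  [2·signedArea(DCE) = 0 ∩ CE · DB = 1268]
4. D_y = 32  [2·signedArea(DCE) = 0 ∩ CE · DB = 1268]
   → D = (-16, 32)

C = (-10, 61/3)
D = (-16, 32)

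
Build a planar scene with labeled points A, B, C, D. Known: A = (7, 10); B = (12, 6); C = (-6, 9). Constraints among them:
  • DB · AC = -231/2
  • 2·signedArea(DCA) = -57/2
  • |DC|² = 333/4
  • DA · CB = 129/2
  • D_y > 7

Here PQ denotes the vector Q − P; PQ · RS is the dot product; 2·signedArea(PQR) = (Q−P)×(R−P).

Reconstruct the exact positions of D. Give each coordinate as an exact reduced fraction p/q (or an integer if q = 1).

1. D_x = 3  [DA · CB = 129/2 ∩ 2·signedArea(DCA) = -57/2]
2. D_y = 15/2  [DA · CB = 129/2 ∩ 2·signedArea(DCA) = -57/2]
   → D = (3, 15/2)

D = (3, 15/2)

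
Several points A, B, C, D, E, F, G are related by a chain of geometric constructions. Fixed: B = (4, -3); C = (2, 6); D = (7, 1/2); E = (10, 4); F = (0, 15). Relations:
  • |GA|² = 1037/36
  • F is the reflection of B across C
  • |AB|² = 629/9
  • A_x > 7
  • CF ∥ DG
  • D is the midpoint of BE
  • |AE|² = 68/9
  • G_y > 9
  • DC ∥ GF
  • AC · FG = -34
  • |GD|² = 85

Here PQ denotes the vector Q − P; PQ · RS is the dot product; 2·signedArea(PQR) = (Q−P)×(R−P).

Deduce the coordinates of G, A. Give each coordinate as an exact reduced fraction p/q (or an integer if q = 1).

A = (22/3, 14/3)
G = (5, 19/2)

1. G_x = 5  [DC ∥ GF ∩ CF ∥ DG]
2. G_y = 19/2  [DC ∥ GF ∩ CF ∥ DG]
   → G = (5, 19/2)
3. A_x = 22/3  [line -5·x + 11/2·y + 11 = 0 ∩ |AB|² = 629/9]
4. A_y = 14/3  [line -5·x + 11/2·y + 11 = 0 ∩ |AB|² = 629/9]
   → A = (22/3, 14/3)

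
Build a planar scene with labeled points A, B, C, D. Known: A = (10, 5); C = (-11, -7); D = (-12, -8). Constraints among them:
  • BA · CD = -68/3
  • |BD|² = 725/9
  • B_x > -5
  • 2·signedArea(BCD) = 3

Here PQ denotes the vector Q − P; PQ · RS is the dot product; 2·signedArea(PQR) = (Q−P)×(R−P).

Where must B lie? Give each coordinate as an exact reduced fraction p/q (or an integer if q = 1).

B = (-13/3, -10/3)

1. B_x = -13/3  [2·signedArea(BCD) = 3 ∩ BA · CD = -68/3]
2. B_y = -10/3  [2·signedArea(BCD) = 3 ∩ BA · CD = -68/3]
   → B = (-13/3, -10/3)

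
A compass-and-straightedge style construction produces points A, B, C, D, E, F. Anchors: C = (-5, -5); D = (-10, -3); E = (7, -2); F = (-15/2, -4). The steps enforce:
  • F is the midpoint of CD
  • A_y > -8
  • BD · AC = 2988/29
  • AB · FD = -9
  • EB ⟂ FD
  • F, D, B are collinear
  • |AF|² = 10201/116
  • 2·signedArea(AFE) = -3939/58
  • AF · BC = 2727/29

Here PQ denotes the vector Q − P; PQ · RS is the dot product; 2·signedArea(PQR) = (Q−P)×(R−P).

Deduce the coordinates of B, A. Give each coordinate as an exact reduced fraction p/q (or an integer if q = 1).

1. B_x = 125/29  [F, D, B are collinear ∩ EB ⟂ FD]
2. B_y = -253/29  [F, D, B are collinear ∩ EB ⟂ FD]
   → B = (125/29, -253/29)
3. A_x = 35/29  [2·signedArea(AFE) = -3939/58 ∩ BD · AC = 2988/29]
4. A_y = -217/29  [2·signedArea(AFE) = -3939/58 ∩ BD · AC = 2988/29]
   → A = (35/29, -217/29)

A = (35/29, -217/29)
B = (125/29, -253/29)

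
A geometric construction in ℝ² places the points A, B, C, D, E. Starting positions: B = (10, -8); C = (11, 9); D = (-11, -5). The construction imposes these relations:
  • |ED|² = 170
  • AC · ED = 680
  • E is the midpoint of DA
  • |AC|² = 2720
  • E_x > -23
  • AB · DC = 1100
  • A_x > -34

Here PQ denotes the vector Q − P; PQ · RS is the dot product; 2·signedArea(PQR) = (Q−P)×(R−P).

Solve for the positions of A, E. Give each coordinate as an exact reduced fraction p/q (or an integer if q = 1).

1. A_x = -33  [line -22·x + -14·y + -992 = 0 ∩ |AC|² = 2720]
2. A_y = -19  [line -22·x + -14·y + -992 = 0 ∩ |AC|² = 2720]
   → A = (-33, -19)
3. E_x = -22  [AC · ED = 680 ∩ E is the midpoint of DA]
4. E_y = -12  [AC · ED = 680 ∩ E is the midpoint of DA]
   → E = (-22, -12)

A = (-33, -19)
E = (-22, -12)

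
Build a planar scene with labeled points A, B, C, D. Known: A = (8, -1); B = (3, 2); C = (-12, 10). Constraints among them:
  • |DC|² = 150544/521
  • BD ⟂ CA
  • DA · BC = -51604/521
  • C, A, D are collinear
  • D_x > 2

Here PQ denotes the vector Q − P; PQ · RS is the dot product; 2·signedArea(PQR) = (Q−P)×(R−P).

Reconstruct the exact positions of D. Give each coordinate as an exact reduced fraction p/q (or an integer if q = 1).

D = (1508/521, 942/521)

1. D_x = 1508/521  [C, A, D are collinear ∩ BD ⟂ CA]
2. D_y = 942/521  [C, A, D are collinear ∩ BD ⟂ CA]
   → D = (1508/521, 942/521)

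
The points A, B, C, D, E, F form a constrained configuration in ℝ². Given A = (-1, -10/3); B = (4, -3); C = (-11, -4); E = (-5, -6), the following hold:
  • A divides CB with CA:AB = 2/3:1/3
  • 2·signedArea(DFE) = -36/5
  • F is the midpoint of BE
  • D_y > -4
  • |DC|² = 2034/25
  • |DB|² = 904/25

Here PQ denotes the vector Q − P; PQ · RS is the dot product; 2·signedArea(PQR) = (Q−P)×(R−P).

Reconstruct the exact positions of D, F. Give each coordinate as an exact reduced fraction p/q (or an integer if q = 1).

1. F_x = -1/2  [F is the midpoint of BE]
2. F_y = -9/2  [F is the midpoint of BE]
   → F = (-1/2, -9/2)
3. D_x = -2  [line 3/2·x + -9/2·y + -123/10 = 0 ∩ |DC|² = 2034/25]
4. D_y = -17/5  [line 3/2·x + -9/2·y + -123/10 = 0 ∩ |DC|² = 2034/25]
   → D = (-2, -17/5)

D = (-2, -17/5)
F = (-1/2, -9/2)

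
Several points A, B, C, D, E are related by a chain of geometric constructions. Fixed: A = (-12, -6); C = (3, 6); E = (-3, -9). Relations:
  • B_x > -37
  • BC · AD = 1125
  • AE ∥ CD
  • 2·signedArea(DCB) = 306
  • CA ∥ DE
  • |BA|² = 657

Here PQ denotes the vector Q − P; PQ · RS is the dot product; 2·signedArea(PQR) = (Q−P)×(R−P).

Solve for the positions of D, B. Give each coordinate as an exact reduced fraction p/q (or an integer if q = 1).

1. D_x = 12  [CA ∥ DE ∩ AE ∥ CD]
2. D_y = 3  [CA ∥ DE ∩ AE ∥ CD]
   → D = (12, 3)
3. B_x = -36  [BC · AD = 1125 ∩ 2·signedArea(DCB) = 306]
4. B_y = -15  [BC · AD = 1125 ∩ 2·signedArea(DCB) = 306]
   → B = (-36, -15)

B = (-36, -15)
D = (12, 3)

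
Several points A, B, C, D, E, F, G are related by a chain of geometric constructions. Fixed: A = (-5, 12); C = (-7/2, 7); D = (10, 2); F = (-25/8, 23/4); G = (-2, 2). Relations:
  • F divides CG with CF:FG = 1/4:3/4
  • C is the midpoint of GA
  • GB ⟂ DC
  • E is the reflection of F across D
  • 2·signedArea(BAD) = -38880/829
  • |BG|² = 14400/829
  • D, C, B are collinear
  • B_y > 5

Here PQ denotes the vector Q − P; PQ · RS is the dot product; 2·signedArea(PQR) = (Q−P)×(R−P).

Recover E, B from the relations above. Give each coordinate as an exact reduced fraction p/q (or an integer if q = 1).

1. E_x = 185/8  [E is the reflection of F across D]
2. E_y = -7/4  [E is the reflection of F across D]
   → E = (185/8, -7/4)
3. B_x = -458/829  [D, C, B are collinear ∩ GB ⟂ DC]
4. B_y = 4898/829  [D, C, B are collinear ∩ GB ⟂ DC]
   → B = (-458/829, 4898/829)

B = (-458/829, 4898/829)
E = (185/8, -7/4)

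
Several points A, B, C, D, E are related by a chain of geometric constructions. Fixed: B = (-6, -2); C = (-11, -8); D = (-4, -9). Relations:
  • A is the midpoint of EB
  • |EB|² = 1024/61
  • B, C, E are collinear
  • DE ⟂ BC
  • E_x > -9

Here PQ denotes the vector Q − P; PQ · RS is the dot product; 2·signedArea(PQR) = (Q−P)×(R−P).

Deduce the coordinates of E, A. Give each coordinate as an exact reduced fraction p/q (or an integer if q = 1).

A = (-446/61, -218/61)
E = (-526/61, -314/61)

1. E_x = -526/61  [B, C, E are collinear ∩ DE ⟂ BC]
2. E_y = -314/61  [B, C, E are collinear ∩ DE ⟂ BC]
   → E = (-526/61, -314/61)
3. A_x = -446/61  [A is the midpoint of EB]
4. A_y = -218/61  [A is the midpoint of EB]
   → A = (-446/61, -218/61)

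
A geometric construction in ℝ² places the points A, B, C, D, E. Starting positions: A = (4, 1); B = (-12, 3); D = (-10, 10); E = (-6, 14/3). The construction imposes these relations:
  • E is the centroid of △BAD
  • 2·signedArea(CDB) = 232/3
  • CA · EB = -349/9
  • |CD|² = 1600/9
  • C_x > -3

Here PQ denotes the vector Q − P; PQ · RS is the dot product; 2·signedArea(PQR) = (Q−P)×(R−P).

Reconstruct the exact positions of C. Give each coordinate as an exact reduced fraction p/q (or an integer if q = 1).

C = (-2, -2/3)

1. C_x = -2  [CA · EB = -349/9 ∩ 2·signedArea(CDB) = 232/3]
2. C_y = -2/3  [CA · EB = -349/9 ∩ 2·signedArea(CDB) = 232/3]
   → C = (-2, -2/3)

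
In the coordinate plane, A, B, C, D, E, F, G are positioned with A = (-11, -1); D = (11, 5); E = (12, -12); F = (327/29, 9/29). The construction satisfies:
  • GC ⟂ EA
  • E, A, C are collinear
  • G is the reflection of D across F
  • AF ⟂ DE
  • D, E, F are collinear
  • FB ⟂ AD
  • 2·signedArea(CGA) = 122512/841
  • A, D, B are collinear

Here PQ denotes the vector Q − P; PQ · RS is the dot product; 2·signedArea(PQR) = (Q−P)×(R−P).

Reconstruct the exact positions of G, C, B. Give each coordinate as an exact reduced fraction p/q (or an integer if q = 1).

1. G_x = 335/29  [G is the reflection of D across F]
2. G_y = -127/29  [G is the reflection of D across F]
   → G = (335/29, -127/29)
3. C_x = 1257/145  [E, A, C are collinear ∩ GC ⟂ EA]
4. C_y = -1509/145  [E, A, C are collinear ∩ GC ⟂ EA]
   → C = (1257/145, -1509/145)
5. B_x = 3795/377  [A, D, B are collinear ∩ FB ⟂ AD]
6. B_y = 1789/377  [A, D, B are collinear ∩ FB ⟂ AD]
   → B = (3795/377, 1789/377)

B = (3795/377, 1789/377)
C = (1257/145, -1509/145)
G = (335/29, -127/29)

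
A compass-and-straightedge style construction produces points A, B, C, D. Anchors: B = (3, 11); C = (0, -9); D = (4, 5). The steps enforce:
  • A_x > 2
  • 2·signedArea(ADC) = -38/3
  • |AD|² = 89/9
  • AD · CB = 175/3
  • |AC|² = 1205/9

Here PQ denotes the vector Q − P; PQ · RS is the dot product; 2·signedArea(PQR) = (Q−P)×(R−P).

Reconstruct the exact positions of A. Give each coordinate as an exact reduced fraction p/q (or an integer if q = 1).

1. A_x = 7/3  [2·signedArea(ADC) = -38/3 ∩ AD · CB = 175/3]
2. A_y = 7/3  [2·signedArea(ADC) = -38/3 ∩ AD · CB = 175/3]
   → A = (7/3, 7/3)

A = (7/3, 7/3)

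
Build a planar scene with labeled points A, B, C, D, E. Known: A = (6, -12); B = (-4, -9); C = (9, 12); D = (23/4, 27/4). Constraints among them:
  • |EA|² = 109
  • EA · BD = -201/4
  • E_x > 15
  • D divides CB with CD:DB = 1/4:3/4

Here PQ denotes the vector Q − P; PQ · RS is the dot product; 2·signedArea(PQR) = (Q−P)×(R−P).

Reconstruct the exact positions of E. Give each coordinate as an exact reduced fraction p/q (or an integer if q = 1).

1. E_x = 16  [line -39/4·x + -63/4·y + -321/4 = 0 ∩ |EA|² = 109]
2. E_y = -15  [line -39/4·x + -63/4·y + -321/4 = 0 ∩ |EA|² = 109]
   → E = (16, -15)

E = (16, -15)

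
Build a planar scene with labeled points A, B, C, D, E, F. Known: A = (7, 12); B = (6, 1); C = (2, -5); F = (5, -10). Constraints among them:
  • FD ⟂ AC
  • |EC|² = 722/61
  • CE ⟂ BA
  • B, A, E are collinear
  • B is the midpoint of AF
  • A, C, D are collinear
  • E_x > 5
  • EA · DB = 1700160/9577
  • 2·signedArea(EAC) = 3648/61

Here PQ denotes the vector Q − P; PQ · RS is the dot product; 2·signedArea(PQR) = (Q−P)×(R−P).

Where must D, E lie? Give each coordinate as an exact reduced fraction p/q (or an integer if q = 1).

1. D_x = 139/157  [A, C, D are collinear ∩ FD ⟂ AC]
2. D_y = -1380/157  [A, C, D are collinear ∩ FD ⟂ AC]
   → D = (139/157, -1380/157)
3. E_x = 331/61  [B, A, E are collinear ∩ CE ⟂ BA]
4. E_y = -324/61  [B, A, E are collinear ∩ CE ⟂ BA]
   → E = (331/61, -324/61)

D = (139/157, -1380/157)
E = (331/61, -324/61)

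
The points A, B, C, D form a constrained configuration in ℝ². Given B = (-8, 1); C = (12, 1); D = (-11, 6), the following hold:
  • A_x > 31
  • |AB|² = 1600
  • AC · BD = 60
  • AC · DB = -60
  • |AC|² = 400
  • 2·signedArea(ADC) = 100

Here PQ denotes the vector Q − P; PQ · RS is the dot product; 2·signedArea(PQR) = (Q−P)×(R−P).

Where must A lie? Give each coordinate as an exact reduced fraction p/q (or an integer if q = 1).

A = (32, 1)

1. A_x = 32  [AC · BD = 60 ∩ 2·signedArea(ADC) = 100]
2. A_y = 1  [AC · BD = 60 ∩ 2·signedArea(ADC) = 100]
   → A = (32, 1)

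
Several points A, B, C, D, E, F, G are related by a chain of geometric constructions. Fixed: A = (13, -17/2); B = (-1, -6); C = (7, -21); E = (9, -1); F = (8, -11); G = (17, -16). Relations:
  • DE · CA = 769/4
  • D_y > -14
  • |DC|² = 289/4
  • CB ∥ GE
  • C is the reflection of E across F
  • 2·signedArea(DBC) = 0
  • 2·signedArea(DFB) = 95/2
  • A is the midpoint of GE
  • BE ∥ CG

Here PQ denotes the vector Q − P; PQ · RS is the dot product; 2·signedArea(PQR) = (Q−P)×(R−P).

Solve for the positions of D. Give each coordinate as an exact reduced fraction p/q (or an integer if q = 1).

1. D_x = 3  [2·signedArea(DBC) = 0 ∩ DE · CA = 769/4]
2. D_y = -27/2  [2·signedArea(DBC) = 0 ∩ DE · CA = 769/4]
   → D = (3, -27/2)

D = (3, -27/2)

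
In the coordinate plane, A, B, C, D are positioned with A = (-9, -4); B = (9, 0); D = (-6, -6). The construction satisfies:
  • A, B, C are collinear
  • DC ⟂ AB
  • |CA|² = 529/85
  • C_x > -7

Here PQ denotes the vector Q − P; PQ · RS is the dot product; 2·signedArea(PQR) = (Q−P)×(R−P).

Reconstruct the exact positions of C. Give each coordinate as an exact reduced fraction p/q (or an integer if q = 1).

C = (-558/85, -294/85)

1. C_x = -558/85  [A, B, C are collinear ∩ DC ⟂ AB]
2. C_y = -294/85  [A, B, C are collinear ∩ DC ⟂ AB]
   → C = (-558/85, -294/85)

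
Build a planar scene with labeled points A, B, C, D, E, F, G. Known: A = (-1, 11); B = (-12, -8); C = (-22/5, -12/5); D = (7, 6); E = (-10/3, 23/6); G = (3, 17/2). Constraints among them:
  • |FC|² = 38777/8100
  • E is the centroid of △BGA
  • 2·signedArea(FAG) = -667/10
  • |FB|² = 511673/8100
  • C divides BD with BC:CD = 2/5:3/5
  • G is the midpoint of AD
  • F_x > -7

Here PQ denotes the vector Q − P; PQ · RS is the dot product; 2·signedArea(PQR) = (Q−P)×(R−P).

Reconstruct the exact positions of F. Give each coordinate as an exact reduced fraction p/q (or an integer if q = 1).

1. F_x = -296/45  [line 5/2·x + 4·y + 126/5 = 0 ∩ |FB|² = 511673/8100]
2. F_y = -197/90  [line 5/2·x + 4·y + 126/5 = 0 ∩ |FB|² = 511673/8100]
   → F = (-296/45, -197/90)

F = (-296/45, -197/90)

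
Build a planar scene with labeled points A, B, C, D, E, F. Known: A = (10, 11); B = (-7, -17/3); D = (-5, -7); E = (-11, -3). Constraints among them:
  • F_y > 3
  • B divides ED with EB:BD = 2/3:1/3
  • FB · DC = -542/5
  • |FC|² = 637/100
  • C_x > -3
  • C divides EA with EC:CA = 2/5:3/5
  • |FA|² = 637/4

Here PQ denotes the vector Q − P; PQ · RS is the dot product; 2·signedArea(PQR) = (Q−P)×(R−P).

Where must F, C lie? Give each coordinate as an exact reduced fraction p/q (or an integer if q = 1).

1. C_x = -13/5  [C divides EA with EC:CA = 2/5:3/5]
2. C_y = 13/5  [C divides EA with EC:CA = 2/5:3/5]
   → C = (-13/5, 13/5)
3. F_x = -1/2  [line -12/5·x + -48/5·y + 186/5 = 0 ∩ |FA|² = 637/4]
4. F_y = 4  [line -12/5·x + -48/5·y + 186/5 = 0 ∩ |FA|² = 637/4]
   → F = (-1/2, 4)

C = (-13/5, 13/5)
F = (-1/2, 4)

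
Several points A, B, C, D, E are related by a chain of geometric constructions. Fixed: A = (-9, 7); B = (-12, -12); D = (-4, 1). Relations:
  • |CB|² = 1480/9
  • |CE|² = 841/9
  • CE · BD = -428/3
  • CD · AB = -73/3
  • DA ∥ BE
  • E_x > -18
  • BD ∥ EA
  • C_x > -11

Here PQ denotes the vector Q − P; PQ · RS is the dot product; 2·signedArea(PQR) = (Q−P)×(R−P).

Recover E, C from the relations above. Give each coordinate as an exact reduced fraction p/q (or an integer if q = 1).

1. E_x = -17  [BD ∥ EA ∩ DA ∥ BE]
2. E_y = -6  [BD ∥ EA ∩ DA ∥ BE]
   → E = (-17, -6)
3. C_x = -10  [CD · AB = -73/3 ∩ CE · BD = -428/3]
4. C_y = 2/3  [CD · AB = -73/3 ∩ CE · BD = -428/3]
   → C = (-10, 2/3)

C = (-10, 2/3)
E = (-17, -6)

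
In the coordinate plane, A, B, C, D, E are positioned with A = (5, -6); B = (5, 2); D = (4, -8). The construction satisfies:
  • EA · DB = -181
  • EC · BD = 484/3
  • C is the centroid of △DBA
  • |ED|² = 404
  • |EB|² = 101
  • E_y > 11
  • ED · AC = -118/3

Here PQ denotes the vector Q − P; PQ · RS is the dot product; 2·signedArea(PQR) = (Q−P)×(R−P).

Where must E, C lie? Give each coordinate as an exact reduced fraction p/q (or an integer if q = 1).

1. E_x = 6  [line -1·x + -10·y + 126 = 0 ∩ |ED|² = 404]
2. E_y = 12  [line -1·x + -10·y + 126 = 0 ∩ |ED|² = 404]
   → E = (6, 12)
3. C_x = 14/3  [C is the centroid of △DBA]
4. C_y = -4  [C is the centroid of △DBA]
   → C = (14/3, -4)

C = (14/3, -4)
E = (6, 12)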